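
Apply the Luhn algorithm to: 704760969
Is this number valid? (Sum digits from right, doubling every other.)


Luhn sum = 43
43 mod 10 = 3

Invalid (Luhn sum mod 10 = 3)


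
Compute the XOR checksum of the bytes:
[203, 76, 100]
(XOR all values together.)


XOR chain: 203 ^ 76 ^ 100 = 227

227


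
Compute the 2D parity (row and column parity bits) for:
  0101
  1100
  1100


Row parities: 000
Column parities: 0101

Row P: 000, Col P: 0101, Corner: 0


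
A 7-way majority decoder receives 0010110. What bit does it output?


Ones: 3 out of 7
Threshold: 4

0 (3/7 voted 1)


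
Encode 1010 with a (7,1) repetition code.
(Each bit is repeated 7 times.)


Each bit -> 7 copies

1111111000000011111110000000


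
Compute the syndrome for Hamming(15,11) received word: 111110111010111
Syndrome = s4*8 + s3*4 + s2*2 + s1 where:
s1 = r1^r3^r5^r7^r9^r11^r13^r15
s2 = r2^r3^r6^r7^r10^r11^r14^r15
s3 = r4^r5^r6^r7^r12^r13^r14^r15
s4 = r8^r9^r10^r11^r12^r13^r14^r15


s1=0, s2=0, s3=0, s4=0

Syndrome = 0 (no error)


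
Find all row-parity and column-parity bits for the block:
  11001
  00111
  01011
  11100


Row parities: 1111
Column parities: 01001

Row P: 1111, Col P: 01001, Corner: 0


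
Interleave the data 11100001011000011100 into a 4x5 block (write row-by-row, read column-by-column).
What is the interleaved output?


Matrix:
  11100
  00101
  10000
  11100
Read columns: 10111001110100000100

10111001110100000100


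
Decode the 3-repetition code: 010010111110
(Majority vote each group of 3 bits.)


Groups: 010, 010, 111, 110
Majority votes: 0011

0011


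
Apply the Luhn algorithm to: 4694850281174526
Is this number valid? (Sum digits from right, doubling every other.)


Luhn sum = 81
81 mod 10 = 1

Invalid (Luhn sum mod 10 = 1)


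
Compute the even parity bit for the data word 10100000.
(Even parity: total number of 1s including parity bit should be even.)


Number of 1s in data: 2
Parity bit: 0

0


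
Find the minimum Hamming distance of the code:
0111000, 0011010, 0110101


Comparing all pairs, minimum distance: 2
Can detect 1 errors, correct 0 errors

2


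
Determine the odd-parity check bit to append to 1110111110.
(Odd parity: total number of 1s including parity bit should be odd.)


Number of 1s in data: 8
Parity bit: 1

1


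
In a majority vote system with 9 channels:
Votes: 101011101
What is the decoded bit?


Ones: 6 out of 9
Threshold: 5

1 (6/9 voted 1)


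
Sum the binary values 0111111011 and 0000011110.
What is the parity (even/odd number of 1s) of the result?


0111111011 = 507
0000011110 = 30
Sum = 537 = 1000011001
1s count = 4

even parity (4 ones in 1000011001)


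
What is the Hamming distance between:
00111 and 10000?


XOR: 10111
Count of 1s: 4

4


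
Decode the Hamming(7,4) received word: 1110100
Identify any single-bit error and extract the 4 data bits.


Syndrome = 5: error at position 5

Data: 1000 (corrected bit 5)


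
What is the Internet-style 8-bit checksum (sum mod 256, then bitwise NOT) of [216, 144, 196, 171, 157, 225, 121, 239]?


Sum = 1469 mod 256 = 189
Complement = 66

66


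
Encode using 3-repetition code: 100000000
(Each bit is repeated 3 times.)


Each bit -> 3 copies

111000000000000000000000000


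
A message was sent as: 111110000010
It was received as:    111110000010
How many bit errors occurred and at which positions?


XOR: 000000000000

0 errors (received matches sent)


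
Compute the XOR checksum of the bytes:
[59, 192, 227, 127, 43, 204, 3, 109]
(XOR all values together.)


XOR chain: 59 ^ 192 ^ 227 ^ 127 ^ 43 ^ 204 ^ 3 ^ 109 = 238

238


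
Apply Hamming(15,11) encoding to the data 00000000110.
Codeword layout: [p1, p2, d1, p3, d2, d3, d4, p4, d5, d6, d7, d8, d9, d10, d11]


Parity bits: p1=1, p2=1, p3=0, p4=0

110000000000110


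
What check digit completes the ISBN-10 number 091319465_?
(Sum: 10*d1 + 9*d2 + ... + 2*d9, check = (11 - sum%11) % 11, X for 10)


Weighted sum: 205
205 mod 11 = 7

Check digit: 4


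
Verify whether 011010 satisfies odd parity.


Number of 1s: 3

Yes, parity is correct (3 ones)


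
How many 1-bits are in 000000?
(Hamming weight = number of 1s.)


Counting 1s in 000000

0


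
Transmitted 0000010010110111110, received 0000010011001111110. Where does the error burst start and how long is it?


XOR: 0000000001111000000

Burst at position 9, length 4


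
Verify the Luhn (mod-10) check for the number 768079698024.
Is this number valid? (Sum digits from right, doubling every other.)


Luhn sum = 59
59 mod 10 = 9

Invalid (Luhn sum mod 10 = 9)


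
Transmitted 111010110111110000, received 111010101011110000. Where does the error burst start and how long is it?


XOR: 000000011100000000

Burst at position 7, length 3


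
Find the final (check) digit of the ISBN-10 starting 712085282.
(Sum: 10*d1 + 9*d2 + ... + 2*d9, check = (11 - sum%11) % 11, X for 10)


Weighted sum: 204
204 mod 11 = 6

Check digit: 5


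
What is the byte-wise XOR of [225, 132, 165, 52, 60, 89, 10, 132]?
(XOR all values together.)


XOR chain: 225 ^ 132 ^ 165 ^ 52 ^ 60 ^ 89 ^ 10 ^ 132 = 31

31


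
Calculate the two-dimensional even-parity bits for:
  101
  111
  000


Row parities: 010
Column parities: 010

Row P: 010, Col P: 010, Corner: 1


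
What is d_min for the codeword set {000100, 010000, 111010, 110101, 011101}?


Comparing all pairs, minimum distance: 2
Can detect 1 errors, correct 0 errors

2


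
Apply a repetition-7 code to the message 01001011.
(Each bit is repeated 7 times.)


Each bit -> 7 copies

00000001111111000000000000001111111000000011111111111111


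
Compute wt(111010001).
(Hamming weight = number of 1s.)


Counting 1s in 111010001

5


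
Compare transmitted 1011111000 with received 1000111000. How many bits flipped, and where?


XOR: 0011000000

2 error(s) at position(s): 2, 3


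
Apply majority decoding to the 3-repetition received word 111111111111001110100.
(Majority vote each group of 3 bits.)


Groups: 111, 111, 111, 111, 001, 110, 100
Majority votes: 1111010

1111010


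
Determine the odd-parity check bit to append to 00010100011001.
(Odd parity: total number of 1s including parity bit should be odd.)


Number of 1s in data: 5
Parity bit: 0

0


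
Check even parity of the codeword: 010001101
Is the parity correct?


Number of 1s: 4

Yes, parity is correct (4 ones)


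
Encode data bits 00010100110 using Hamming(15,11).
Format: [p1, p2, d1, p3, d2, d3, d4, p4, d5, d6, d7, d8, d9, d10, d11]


Parity bits: p1=0, p2=1, p3=1, p4=1

010100110100110


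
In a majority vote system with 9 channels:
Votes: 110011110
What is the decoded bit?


Ones: 6 out of 9
Threshold: 5

1 (6/9 voted 1)


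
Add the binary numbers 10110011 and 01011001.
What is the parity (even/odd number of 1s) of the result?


10110011 = 179
01011001 = 89
Sum = 268 = 100001100
1s count = 3

odd parity (3 ones in 100001100)


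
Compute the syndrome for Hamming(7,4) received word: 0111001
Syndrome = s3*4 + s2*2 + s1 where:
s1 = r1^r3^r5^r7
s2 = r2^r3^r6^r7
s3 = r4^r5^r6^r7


s1=0, s2=1, s3=0

Syndrome = 2 (error at position 2)


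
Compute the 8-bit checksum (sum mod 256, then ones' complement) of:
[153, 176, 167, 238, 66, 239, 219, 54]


Sum = 1312 mod 256 = 32
Complement = 223

223


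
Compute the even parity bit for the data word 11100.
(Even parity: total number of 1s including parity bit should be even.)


Number of 1s in data: 3
Parity bit: 1

1


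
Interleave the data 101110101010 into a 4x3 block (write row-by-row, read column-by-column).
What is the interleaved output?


Matrix:
  101
  110
  101
  010
Read columns: 111001011010

111001011010


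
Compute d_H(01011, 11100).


XOR: 10111
Count of 1s: 4

4


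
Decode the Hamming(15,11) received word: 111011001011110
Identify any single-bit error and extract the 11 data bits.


Syndrome = 14: error at position 14

Data: 11101011100 (corrected bit 14)


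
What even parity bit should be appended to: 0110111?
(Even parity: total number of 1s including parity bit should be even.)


Number of 1s in data: 5
Parity bit: 1

1


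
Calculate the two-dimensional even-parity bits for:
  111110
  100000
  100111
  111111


Row parities: 1100
Column parities: 000110

Row P: 1100, Col P: 000110, Corner: 0


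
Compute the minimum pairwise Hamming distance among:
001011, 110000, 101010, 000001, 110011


Comparing all pairs, minimum distance: 2
Can detect 1 errors, correct 0 errors

2


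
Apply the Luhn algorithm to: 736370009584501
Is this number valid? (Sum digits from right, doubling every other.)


Luhn sum = 64
64 mod 10 = 4

Invalid (Luhn sum mod 10 = 4)


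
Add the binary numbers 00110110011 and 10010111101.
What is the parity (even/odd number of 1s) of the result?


00110110011 = 435
10010111101 = 1213
Sum = 1648 = 11001110000
1s count = 5

odd parity (5 ones in 11001110000)


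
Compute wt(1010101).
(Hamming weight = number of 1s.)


Counting 1s in 1010101

4


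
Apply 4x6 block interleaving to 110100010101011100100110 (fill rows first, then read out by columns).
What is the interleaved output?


Matrix:
  110100
  010101
  011100
  100110
Read columns: 100111100010111100010100

100111100010111100010100


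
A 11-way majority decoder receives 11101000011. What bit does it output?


Ones: 6 out of 11
Threshold: 6

1 (6/11 voted 1)


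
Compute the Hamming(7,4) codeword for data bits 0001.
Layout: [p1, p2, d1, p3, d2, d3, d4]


Parity bits: p1=1, p2=1, p3=1

1101001


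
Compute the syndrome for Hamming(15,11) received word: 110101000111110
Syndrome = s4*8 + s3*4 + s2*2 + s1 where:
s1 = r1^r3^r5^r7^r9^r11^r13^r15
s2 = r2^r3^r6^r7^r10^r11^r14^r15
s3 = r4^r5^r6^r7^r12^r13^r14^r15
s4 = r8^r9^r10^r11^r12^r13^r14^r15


s1=1, s2=1, s3=1, s4=1

Syndrome = 15 (error at position 15)


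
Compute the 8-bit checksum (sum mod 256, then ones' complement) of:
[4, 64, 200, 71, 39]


Sum = 378 mod 256 = 122
Complement = 133

133


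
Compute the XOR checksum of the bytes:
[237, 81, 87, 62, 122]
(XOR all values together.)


XOR chain: 237 ^ 81 ^ 87 ^ 62 ^ 122 = 175

175


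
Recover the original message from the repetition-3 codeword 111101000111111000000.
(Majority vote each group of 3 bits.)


Groups: 111, 101, 000, 111, 111, 000, 000
Majority votes: 1101100

1101100


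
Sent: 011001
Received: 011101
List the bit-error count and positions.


XOR: 000100

1 error(s) at position(s): 3


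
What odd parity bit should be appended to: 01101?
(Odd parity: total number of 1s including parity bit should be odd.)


Number of 1s in data: 3
Parity bit: 0

0


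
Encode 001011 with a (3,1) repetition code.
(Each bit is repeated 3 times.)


Each bit -> 3 copies

000000111000111111


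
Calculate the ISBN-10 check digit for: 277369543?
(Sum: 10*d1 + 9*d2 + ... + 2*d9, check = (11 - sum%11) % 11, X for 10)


Weighted sum: 279
279 mod 11 = 4

Check digit: 7


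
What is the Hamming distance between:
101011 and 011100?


XOR: 110111
Count of 1s: 5

5


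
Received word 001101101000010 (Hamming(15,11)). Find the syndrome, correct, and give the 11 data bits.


Syndrome = 1: error at position 1

Data: 10111000010 (corrected bit 1)


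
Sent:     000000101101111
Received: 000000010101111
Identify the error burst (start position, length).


XOR: 000000111000000

Burst at position 6, length 3


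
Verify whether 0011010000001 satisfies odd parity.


Number of 1s: 4

No, parity error (4 ones)


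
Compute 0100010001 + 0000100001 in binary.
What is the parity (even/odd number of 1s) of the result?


0100010001 = 273
0000100001 = 33
Sum = 306 = 100110010
1s count = 4

even parity (4 ones in 100110010)


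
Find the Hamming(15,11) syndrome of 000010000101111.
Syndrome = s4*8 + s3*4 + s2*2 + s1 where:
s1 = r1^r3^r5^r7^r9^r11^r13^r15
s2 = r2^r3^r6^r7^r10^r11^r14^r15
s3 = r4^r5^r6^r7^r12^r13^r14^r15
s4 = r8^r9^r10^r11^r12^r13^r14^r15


s1=1, s2=1, s3=1, s4=1

Syndrome = 15 (error at position 15)


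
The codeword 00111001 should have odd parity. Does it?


Number of 1s: 4

No, parity error (4 ones)


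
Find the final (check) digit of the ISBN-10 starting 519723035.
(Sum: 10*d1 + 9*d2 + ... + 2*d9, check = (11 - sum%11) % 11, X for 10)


Weighted sum: 226
226 mod 11 = 6

Check digit: 5


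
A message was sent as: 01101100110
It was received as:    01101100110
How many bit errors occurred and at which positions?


XOR: 00000000000

0 errors (received matches sent)


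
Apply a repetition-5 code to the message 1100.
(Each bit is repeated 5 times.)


Each bit -> 5 copies

11111111110000000000


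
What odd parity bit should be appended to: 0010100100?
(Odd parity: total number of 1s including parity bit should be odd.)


Number of 1s in data: 3
Parity bit: 0

0


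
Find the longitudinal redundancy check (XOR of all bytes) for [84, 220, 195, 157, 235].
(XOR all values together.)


XOR chain: 84 ^ 220 ^ 195 ^ 157 ^ 235 = 61

61


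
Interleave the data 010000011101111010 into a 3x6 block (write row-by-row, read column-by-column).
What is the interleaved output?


Matrix:
  010000
  011101
  111010
Read columns: 001111011010001010

001111011010001010


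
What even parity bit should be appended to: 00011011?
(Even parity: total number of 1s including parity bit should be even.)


Number of 1s in data: 4
Parity bit: 0

0


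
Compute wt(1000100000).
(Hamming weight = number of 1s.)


Counting 1s in 1000100000

2


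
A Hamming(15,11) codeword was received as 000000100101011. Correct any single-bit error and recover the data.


Syndrome = 0: no error detected

Data: 00010101011 (no errors)


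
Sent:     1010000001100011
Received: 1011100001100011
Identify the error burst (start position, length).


XOR: 0001100000000000

Burst at position 3, length 2


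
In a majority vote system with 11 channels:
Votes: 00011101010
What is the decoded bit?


Ones: 5 out of 11
Threshold: 6

0 (5/11 voted 1)


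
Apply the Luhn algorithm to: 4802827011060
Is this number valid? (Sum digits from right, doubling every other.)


Luhn sum = 40
40 mod 10 = 0

Valid (Luhn sum mod 10 = 0)


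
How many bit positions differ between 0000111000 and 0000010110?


XOR: 0000101110
Count of 1s: 4

4


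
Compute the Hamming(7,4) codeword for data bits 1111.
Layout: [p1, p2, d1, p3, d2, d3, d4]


Parity bits: p1=1, p2=1, p3=1

1111111


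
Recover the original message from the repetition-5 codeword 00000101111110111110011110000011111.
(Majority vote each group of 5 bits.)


Groups: 00000, 10111, 11101, 11110, 01111, 00000, 11111
Majority votes: 0111101

0111101


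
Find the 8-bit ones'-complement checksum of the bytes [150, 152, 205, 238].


Sum = 745 mod 256 = 233
Complement = 22

22


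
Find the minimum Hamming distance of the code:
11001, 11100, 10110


Comparing all pairs, minimum distance: 2
Can detect 1 errors, correct 0 errors

2


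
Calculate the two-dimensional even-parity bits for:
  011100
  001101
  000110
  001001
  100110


Row parities: 11001
Column parities: 111000

Row P: 11001, Col P: 111000, Corner: 1


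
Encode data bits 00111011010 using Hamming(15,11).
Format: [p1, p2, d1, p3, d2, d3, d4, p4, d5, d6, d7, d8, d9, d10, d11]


Parity bits: p1=1, p2=0, p3=0, p4=0

100001101011010


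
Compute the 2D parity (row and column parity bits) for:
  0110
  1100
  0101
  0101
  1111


Row parities: 00000
Column parities: 0101

Row P: 00000, Col P: 0101, Corner: 0


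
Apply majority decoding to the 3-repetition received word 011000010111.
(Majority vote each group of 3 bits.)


Groups: 011, 000, 010, 111
Majority votes: 1001

1001


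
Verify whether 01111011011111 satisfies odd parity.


Number of 1s: 11

Yes, parity is correct (11 ones)


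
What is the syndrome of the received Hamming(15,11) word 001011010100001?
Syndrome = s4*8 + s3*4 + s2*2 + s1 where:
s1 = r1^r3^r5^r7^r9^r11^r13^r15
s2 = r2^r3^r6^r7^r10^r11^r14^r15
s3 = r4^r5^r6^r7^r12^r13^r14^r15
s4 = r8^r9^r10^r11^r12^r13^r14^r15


s1=1, s2=0, s3=1, s4=1

Syndrome = 13 (error at position 13)


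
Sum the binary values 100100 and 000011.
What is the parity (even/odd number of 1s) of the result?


100100 = 36
000011 = 3
Sum = 39 = 100111
1s count = 4

even parity (4 ones in 100111)


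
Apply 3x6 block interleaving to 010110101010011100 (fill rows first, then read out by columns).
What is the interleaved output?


Matrix:
  010110
  101010
  011100
Read columns: 010101011101110000

010101011101110000


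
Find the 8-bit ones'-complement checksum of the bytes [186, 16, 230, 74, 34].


Sum = 540 mod 256 = 28
Complement = 227

227


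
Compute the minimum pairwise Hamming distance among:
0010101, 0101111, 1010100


Comparing all pairs, minimum distance: 2
Can detect 1 errors, correct 0 errors

2


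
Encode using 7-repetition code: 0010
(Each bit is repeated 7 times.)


Each bit -> 7 copies

0000000000000011111110000000


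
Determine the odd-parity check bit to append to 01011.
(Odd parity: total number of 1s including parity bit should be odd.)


Number of 1s in data: 3
Parity bit: 0

0


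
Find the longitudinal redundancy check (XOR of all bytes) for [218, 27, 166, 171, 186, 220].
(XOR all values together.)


XOR chain: 218 ^ 27 ^ 166 ^ 171 ^ 186 ^ 220 = 170

170


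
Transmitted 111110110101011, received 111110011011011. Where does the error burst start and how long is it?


XOR: 000000101110000

Burst at position 6, length 5


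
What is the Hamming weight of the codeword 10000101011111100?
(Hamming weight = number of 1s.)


Counting 1s in 10000101011111100

9


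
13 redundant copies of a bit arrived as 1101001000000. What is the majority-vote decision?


Ones: 4 out of 13
Threshold: 7

0 (4/13 voted 1)


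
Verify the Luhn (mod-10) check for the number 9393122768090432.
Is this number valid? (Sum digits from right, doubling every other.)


Luhn sum = 71
71 mod 10 = 1

Invalid (Luhn sum mod 10 = 1)


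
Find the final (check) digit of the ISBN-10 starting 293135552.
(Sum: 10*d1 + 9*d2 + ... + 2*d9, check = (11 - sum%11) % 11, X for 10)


Weighted sum: 214
214 mod 11 = 5

Check digit: 6


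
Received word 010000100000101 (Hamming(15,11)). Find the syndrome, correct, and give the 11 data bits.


Syndrome = 7: error at position 7

Data: 00000000101 (corrected bit 7)


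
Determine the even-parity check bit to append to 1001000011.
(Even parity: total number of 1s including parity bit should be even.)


Number of 1s in data: 4
Parity bit: 0

0


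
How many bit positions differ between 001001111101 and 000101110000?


XOR: 001100001101
Count of 1s: 5

5


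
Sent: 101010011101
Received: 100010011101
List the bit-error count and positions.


XOR: 001000000000

1 error(s) at position(s): 2


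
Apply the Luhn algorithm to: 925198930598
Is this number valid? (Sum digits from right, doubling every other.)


Luhn sum = 64
64 mod 10 = 4

Invalid (Luhn sum mod 10 = 4)


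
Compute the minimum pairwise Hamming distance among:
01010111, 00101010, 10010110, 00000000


Comparing all pairs, minimum distance: 3
Can detect 2 errors, correct 1 errors

3


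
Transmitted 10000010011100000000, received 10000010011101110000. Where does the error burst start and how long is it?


XOR: 00000000000001110000

Burst at position 13, length 3


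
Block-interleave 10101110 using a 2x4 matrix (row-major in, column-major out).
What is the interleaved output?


Matrix:
  1010
  1110
Read columns: 11011100

11011100


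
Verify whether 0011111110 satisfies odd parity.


Number of 1s: 7

Yes, parity is correct (7 ones)


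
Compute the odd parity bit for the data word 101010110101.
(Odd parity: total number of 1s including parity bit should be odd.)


Number of 1s in data: 7
Parity bit: 0

0


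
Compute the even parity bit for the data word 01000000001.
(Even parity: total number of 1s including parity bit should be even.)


Number of 1s in data: 2
Parity bit: 0

0


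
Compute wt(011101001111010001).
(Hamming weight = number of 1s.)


Counting 1s in 011101001111010001

10


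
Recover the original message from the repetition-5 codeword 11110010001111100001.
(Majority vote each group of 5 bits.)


Groups: 11110, 01000, 11111, 00001
Majority votes: 1010

1010


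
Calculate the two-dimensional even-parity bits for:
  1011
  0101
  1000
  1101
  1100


Row parities: 10110
Column parities: 0111

Row P: 10110, Col P: 0111, Corner: 1


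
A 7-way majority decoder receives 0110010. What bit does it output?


Ones: 3 out of 7
Threshold: 4

0 (3/7 voted 1)


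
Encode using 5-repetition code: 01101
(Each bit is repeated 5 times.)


Each bit -> 5 copies

0000011111111110000011111


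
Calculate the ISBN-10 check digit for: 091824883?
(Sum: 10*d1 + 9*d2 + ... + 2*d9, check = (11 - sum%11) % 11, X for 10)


Weighted sum: 239
239 mod 11 = 8

Check digit: 3


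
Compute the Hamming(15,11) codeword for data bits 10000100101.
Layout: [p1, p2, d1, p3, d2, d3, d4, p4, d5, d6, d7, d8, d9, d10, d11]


Parity bits: p1=1, p2=1, p3=0, p4=1

111000010100101


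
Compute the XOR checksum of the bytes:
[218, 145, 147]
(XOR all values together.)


XOR chain: 218 ^ 145 ^ 147 = 216

216


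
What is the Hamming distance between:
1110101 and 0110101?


XOR: 1000000
Count of 1s: 1

1


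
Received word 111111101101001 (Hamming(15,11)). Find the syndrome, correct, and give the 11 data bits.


Syndrome = 0: no error detected

Data: 11111101001 (no errors)


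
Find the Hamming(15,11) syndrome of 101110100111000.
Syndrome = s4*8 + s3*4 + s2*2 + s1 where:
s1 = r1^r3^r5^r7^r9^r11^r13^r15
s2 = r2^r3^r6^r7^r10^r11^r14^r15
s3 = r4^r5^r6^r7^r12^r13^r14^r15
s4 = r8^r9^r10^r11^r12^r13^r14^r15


s1=1, s2=0, s3=0, s4=1

Syndrome = 9 (error at position 9)


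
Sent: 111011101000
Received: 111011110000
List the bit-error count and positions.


XOR: 000000011000

2 error(s) at position(s): 7, 8


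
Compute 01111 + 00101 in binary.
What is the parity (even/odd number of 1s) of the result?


01111 = 15
00101 = 5
Sum = 20 = 10100
1s count = 2

even parity (2 ones in 10100)


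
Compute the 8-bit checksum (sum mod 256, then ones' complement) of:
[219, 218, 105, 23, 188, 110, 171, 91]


Sum = 1125 mod 256 = 101
Complement = 154

154


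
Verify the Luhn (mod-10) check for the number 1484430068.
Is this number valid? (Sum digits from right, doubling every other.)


Luhn sum = 39
39 mod 10 = 9

Invalid (Luhn sum mod 10 = 9)


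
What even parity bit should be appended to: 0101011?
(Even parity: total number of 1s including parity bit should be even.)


Number of 1s in data: 4
Parity bit: 0

0


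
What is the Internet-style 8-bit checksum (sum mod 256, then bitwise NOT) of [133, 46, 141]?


Sum = 320 mod 256 = 64
Complement = 191

191


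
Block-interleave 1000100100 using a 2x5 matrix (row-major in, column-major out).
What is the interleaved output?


Matrix:
  10001
  00100
Read columns: 1000010010

1000010010


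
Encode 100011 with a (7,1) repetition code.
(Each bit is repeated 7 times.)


Each bit -> 7 copies

111111100000000000000000000011111111111111


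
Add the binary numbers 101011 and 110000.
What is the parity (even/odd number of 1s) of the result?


101011 = 43
110000 = 48
Sum = 91 = 1011011
1s count = 5

odd parity (5 ones in 1011011)


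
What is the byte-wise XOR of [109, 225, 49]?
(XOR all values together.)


XOR chain: 109 ^ 225 ^ 49 = 189

189


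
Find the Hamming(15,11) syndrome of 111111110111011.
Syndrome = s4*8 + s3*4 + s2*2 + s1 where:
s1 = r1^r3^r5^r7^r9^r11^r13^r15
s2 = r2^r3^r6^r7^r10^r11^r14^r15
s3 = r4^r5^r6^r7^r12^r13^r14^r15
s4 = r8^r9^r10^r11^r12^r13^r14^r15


s1=0, s2=0, s3=1, s4=0

Syndrome = 4 (error at position 4)


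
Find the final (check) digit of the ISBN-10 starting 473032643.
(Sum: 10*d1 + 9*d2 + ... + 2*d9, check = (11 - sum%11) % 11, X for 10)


Weighted sum: 197
197 mod 11 = 10

Check digit: 1


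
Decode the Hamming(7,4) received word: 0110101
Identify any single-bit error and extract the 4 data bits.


Syndrome = 3: error at position 3

Data: 0101 (corrected bit 3)


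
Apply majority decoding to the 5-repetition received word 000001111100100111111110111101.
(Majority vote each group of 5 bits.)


Groups: 00000, 11111, 00100, 11111, 11101, 11101
Majority votes: 010111

010111


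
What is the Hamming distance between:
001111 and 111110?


XOR: 110001
Count of 1s: 3

3


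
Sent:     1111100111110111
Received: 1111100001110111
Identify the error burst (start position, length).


XOR: 0000000110000000

Burst at position 7, length 2


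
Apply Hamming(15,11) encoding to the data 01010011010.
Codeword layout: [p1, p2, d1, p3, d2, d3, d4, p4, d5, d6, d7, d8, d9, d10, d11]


Parity bits: p1=1, p2=1, p3=0, p4=1

110010110011010


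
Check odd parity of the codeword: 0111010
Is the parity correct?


Number of 1s: 4

No, parity error (4 ones)


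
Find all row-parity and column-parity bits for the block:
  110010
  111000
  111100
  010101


Row parities: 1101
Column parities: 100011

Row P: 1101, Col P: 100011, Corner: 1


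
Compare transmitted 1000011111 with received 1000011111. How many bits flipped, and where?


XOR: 0000000000

0 errors (received matches sent)


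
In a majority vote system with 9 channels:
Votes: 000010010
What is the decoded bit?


Ones: 2 out of 9
Threshold: 5

0 (2/9 voted 1)


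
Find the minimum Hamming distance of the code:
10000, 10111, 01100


Comparing all pairs, minimum distance: 3
Can detect 2 errors, correct 1 errors

3


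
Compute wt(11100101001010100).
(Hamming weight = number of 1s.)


Counting 1s in 11100101001010100

8


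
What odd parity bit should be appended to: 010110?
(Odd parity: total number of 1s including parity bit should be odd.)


Number of 1s in data: 3
Parity bit: 0

0


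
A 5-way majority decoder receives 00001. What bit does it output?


Ones: 1 out of 5
Threshold: 3

0 (1/5 voted 1)


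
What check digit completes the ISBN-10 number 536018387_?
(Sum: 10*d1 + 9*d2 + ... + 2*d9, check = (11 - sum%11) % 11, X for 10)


Weighted sum: 221
221 mod 11 = 1

Check digit: X


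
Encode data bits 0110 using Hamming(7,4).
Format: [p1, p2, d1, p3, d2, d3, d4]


Parity bits: p1=1, p2=1, p3=0

1100110


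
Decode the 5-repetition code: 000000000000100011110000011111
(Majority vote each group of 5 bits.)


Groups: 00000, 00000, 00100, 01111, 00000, 11111
Majority votes: 000101

000101


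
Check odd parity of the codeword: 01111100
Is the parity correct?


Number of 1s: 5

Yes, parity is correct (5 ones)


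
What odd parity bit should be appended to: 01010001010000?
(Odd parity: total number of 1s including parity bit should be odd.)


Number of 1s in data: 4
Parity bit: 1

1


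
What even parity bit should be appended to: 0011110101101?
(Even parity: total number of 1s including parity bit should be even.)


Number of 1s in data: 8
Parity bit: 0

0


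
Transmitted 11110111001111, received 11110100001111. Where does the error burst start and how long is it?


XOR: 00000011000000

Burst at position 6, length 2


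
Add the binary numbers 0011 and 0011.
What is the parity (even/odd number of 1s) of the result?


0011 = 3
0011 = 3
Sum = 6 = 110
1s count = 2

even parity (2 ones in 110)


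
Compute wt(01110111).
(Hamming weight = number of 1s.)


Counting 1s in 01110111

6


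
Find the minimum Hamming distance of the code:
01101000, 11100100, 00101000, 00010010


Comparing all pairs, minimum distance: 1
Can detect 0 errors, correct 0 errors

1


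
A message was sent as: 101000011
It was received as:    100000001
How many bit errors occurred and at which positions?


XOR: 001000010

2 error(s) at position(s): 2, 7


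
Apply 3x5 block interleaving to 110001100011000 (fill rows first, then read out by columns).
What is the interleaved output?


Matrix:
  11000
  11000
  11000
Read columns: 111111000000000

111111000000000


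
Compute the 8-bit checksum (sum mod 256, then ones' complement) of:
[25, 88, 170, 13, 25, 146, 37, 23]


Sum = 527 mod 256 = 15
Complement = 240

240


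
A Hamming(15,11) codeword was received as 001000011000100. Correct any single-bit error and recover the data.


Syndrome = 15: error at position 15

Data: 10001000101 (corrected bit 15)


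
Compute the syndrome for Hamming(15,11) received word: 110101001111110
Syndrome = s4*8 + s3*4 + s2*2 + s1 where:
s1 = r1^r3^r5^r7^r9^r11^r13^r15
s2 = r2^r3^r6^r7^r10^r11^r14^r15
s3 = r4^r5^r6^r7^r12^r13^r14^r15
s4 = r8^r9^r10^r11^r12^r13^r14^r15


s1=0, s2=1, s3=1, s4=0

Syndrome = 6 (error at position 6)


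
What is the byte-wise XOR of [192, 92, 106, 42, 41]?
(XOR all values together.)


XOR chain: 192 ^ 92 ^ 106 ^ 42 ^ 41 = 245

245


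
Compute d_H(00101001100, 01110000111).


XOR: 01011001011
Count of 1s: 6

6


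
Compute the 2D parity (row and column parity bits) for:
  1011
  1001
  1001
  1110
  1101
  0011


Row parities: 100110
Column parities: 1011

Row P: 100110, Col P: 1011, Corner: 1


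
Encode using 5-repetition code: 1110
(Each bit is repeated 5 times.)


Each bit -> 5 copies

11111111111111100000


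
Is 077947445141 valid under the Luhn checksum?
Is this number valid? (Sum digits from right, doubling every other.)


Luhn sum = 59
59 mod 10 = 9

Invalid (Luhn sum mod 10 = 9)


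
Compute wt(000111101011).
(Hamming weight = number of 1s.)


Counting 1s in 000111101011

7


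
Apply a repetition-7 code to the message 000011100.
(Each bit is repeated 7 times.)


Each bit -> 7 copies

000000000000000000000000000011111111111111111111100000000000000


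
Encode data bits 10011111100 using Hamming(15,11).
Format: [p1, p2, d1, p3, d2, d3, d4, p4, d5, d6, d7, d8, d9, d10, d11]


Parity bits: p1=1, p2=0, p3=1, p4=1

101100111111100


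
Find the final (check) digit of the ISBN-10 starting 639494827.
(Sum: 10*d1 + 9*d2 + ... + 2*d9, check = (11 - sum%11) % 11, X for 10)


Weighted sum: 313
313 mod 11 = 5

Check digit: 6


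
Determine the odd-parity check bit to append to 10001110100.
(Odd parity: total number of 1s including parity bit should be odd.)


Number of 1s in data: 5
Parity bit: 0

0


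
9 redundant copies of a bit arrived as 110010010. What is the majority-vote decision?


Ones: 4 out of 9
Threshold: 5

0 (4/9 voted 1)


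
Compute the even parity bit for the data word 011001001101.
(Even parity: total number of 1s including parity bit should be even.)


Number of 1s in data: 6
Parity bit: 0

0


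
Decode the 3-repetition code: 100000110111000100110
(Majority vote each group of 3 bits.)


Groups: 100, 000, 110, 111, 000, 100, 110
Majority votes: 0011001

0011001


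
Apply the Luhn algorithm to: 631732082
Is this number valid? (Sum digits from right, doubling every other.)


Luhn sum = 34
34 mod 10 = 4

Invalid (Luhn sum mod 10 = 4)


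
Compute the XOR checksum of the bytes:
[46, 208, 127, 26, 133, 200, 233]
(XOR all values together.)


XOR chain: 46 ^ 208 ^ 127 ^ 26 ^ 133 ^ 200 ^ 233 = 63

63


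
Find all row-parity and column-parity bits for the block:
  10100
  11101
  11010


Row parities: 001
Column parities: 10011

Row P: 001, Col P: 10011, Corner: 1


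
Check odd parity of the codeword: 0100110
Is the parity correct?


Number of 1s: 3

Yes, parity is correct (3 ones)


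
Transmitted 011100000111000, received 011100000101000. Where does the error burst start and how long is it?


XOR: 000000000010000

Burst at position 10, length 1


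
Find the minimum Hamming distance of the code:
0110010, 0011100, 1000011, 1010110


Comparing all pairs, minimum distance: 3
Can detect 2 errors, correct 1 errors

3


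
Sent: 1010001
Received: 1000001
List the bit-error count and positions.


XOR: 0010000

1 error(s) at position(s): 2


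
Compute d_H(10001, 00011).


XOR: 10010
Count of 1s: 2

2


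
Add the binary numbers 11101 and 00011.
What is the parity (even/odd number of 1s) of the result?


11101 = 29
00011 = 3
Sum = 32 = 100000
1s count = 1

odd parity (1 ones in 100000)


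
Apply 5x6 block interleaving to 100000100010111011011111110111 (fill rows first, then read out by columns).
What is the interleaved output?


Matrix:
  100000
  100010
  111011
  011111
  110111
Read columns: 111010011100110000110111100111

111010011100110000110111100111


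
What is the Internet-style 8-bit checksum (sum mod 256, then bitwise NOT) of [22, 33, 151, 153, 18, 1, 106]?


Sum = 484 mod 256 = 228
Complement = 27

27


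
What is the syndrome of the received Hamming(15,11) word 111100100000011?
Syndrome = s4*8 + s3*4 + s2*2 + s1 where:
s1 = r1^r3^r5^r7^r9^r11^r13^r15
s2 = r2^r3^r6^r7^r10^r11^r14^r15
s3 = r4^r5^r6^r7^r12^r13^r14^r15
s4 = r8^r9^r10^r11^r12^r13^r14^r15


s1=0, s2=1, s3=0, s4=0

Syndrome = 2 (error at position 2)


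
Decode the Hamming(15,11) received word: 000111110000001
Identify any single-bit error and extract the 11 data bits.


Syndrome = 7: error at position 7

Data: 01100000001 (corrected bit 7)


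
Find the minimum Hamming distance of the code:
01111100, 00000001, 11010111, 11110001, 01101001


Comparing all pairs, minimum distance: 3
Can detect 2 errors, correct 1 errors

3


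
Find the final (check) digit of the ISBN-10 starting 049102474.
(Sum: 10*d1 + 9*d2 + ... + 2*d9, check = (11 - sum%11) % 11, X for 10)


Weighted sum: 170
170 mod 11 = 5

Check digit: 6


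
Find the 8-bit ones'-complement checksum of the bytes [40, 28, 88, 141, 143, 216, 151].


Sum = 807 mod 256 = 39
Complement = 216

216


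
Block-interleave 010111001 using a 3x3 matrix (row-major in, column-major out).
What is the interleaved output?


Matrix:
  010
  111
  001
Read columns: 010110011

010110011


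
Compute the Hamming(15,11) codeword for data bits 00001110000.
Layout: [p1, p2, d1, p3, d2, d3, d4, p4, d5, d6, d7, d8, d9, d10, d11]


Parity bits: p1=0, p2=0, p3=0, p4=1

000000011110000


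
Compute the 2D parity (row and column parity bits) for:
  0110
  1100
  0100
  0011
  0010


Row parities: 00101
Column parities: 1111

Row P: 00101, Col P: 1111, Corner: 0


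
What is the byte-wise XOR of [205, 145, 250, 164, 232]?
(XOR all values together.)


XOR chain: 205 ^ 145 ^ 250 ^ 164 ^ 232 = 234

234


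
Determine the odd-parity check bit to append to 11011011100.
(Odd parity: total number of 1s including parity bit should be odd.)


Number of 1s in data: 7
Parity bit: 0

0


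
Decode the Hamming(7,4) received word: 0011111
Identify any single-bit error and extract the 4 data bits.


Syndrome = 3: error at position 3

Data: 0111 (corrected bit 3)


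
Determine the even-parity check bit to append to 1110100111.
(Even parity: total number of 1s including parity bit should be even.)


Number of 1s in data: 7
Parity bit: 1

1


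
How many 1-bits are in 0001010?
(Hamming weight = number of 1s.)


Counting 1s in 0001010

2


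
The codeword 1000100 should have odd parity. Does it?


Number of 1s: 2

No, parity error (2 ones)


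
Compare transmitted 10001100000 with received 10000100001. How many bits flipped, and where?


XOR: 00001000001

2 error(s) at position(s): 4, 10


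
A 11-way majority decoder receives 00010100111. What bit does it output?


Ones: 5 out of 11
Threshold: 6

0 (5/11 voted 1)


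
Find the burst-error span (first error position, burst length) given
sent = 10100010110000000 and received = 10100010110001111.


XOR: 00000000000001111

Burst at position 13, length 4


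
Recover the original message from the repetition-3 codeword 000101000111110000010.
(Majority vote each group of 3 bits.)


Groups: 000, 101, 000, 111, 110, 000, 010
Majority votes: 0101100

0101100


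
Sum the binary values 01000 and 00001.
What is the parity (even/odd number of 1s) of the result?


01000 = 8
00001 = 1
Sum = 9 = 1001
1s count = 2

even parity (2 ones in 1001)


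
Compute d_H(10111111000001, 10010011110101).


XOR: 00101100110100
Count of 1s: 6

6


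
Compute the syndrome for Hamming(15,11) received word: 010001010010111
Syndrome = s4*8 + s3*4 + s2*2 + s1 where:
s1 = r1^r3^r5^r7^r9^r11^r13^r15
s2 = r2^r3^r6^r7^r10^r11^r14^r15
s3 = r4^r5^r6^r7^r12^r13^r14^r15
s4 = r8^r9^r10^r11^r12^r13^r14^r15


s1=1, s2=1, s3=0, s4=1

Syndrome = 11 (error at position 11)


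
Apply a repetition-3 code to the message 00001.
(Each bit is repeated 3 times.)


Each bit -> 3 copies

000000000000111


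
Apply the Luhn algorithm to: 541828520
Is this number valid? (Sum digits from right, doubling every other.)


Luhn sum = 39
39 mod 10 = 9

Invalid (Luhn sum mod 10 = 9)


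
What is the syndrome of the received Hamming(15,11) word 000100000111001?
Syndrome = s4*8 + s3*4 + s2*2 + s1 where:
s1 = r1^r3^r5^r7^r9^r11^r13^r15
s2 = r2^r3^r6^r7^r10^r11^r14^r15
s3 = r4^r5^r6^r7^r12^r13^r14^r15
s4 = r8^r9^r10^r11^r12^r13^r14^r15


s1=0, s2=1, s3=1, s4=0

Syndrome = 6 (error at position 6)


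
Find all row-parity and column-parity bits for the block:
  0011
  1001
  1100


Row parities: 000
Column parities: 0110

Row P: 000, Col P: 0110, Corner: 0


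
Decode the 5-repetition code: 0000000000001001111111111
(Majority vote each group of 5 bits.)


Groups: 00000, 00000, 00100, 11111, 11111
Majority votes: 00011

00011


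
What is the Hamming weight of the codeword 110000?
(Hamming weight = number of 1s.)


Counting 1s in 110000

2


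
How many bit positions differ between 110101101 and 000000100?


XOR: 110101001
Count of 1s: 5

5


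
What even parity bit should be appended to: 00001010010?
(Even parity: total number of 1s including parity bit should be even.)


Number of 1s in data: 3
Parity bit: 1

1


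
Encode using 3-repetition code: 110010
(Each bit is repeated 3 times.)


Each bit -> 3 copies

111111000000111000


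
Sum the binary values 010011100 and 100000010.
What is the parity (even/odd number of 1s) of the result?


010011100 = 156
100000010 = 258
Sum = 414 = 110011110
1s count = 6

even parity (6 ones in 110011110)


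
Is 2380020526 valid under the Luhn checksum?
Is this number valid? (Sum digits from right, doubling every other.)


Luhn sum = 31
31 mod 10 = 1

Invalid (Luhn sum mod 10 = 1)


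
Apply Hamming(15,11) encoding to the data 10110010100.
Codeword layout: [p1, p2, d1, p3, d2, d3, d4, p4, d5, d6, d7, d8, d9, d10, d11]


Parity bits: p1=0, p2=0, p3=1, p4=0

001101100010100


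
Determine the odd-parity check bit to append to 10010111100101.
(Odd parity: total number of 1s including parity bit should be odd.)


Number of 1s in data: 8
Parity bit: 1

1


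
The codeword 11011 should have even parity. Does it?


Number of 1s: 4

Yes, parity is correct (4 ones)


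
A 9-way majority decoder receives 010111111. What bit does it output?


Ones: 7 out of 9
Threshold: 5

1 (7/9 voted 1)
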